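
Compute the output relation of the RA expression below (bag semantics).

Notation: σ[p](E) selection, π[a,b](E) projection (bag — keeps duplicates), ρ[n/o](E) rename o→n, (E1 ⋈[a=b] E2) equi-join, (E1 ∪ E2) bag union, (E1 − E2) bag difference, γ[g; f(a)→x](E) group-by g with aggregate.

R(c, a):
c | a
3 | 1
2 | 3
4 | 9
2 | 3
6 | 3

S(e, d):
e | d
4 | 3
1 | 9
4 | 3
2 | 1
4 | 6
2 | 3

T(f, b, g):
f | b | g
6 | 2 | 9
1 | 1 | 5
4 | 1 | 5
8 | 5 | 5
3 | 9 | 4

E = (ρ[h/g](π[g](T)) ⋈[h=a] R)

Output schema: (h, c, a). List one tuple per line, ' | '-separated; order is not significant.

Per-node cardinality:
  T → 5
  π[g](T) → 5
  ρ[h/g](π[g](T)) → 5
  R → 5
  (ρ[h/g](π[g](T)) ⋈[h=a] R) → 1

== RESULT ==
h | c | a
9 | 4 | 9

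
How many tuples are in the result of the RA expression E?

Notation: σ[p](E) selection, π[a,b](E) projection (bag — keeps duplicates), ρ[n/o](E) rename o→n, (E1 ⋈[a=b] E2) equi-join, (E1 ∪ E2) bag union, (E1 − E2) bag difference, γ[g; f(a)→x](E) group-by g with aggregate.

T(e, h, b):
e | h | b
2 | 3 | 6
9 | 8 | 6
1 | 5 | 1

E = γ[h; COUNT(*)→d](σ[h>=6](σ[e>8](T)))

Row counts bottom-up:
  T → 3
  σ[e>8](T) → 1
  σ[h>=6](σ[e>8](T)) → 1
  γ[h; COUNT(*)→d](σ[h>=6](σ[e>8](T))) → 1

|E| = 1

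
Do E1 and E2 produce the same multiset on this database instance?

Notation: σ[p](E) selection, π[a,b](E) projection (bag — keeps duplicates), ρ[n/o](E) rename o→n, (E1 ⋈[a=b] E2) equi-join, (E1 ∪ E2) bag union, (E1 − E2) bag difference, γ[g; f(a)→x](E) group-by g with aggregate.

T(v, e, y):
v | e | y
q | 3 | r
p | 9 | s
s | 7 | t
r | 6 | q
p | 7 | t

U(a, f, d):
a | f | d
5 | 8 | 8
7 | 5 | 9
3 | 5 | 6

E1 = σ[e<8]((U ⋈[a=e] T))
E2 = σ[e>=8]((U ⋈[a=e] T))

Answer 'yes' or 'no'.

E1 row counts bottom-up:
  U → 3
  T → 5
  (U ⋈[a=e] T) → 3
  σ[e<8]((U ⋈[a=e] T)) → 3
E2 row counts bottom-up:
  U → 3
  T → 5
  (U ⋈[a=e] T) → 3
  σ[e>=8]((U ⋈[a=e] T)) → 0

E1 result:
a | f | d | v | e | y
3 | 5 | 6 | q | 3 | r
7 | 5 | 9 | p | 7 | t
7 | 5 | 9 | s | 7 | t
E2 result:
a | f | d | v | e | y
(0 rows)
Witness: (7, 5, 9, 'p', 7, 't') appears 1× in E1 but 0× in E2.

no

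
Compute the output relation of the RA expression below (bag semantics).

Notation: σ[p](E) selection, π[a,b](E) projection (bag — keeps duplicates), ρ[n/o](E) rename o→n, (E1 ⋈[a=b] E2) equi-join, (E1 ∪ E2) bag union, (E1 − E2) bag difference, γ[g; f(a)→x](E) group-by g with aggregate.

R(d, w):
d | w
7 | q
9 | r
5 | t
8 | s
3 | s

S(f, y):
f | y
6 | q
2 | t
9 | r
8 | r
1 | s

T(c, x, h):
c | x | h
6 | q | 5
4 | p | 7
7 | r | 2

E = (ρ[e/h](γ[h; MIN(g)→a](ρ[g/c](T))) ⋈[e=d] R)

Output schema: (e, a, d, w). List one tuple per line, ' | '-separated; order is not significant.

Per-node cardinality:
  T → 3
  ρ[g/c](T) → 3
  γ[h; MIN(g)→a](ρ[g/c](T)) → 3
  ρ[e/h](γ[h; MIN(g)→a](ρ[g/c](T))) → 3
  R → 5
  (ρ[e/h](γ[h; MIN(g)→a](ρ[g/c](T))) ⋈[e=d] R) → 2

== RESULT ==
e | a | d | w
5 | 6 | 5 | t
7 | 4 | 7 | q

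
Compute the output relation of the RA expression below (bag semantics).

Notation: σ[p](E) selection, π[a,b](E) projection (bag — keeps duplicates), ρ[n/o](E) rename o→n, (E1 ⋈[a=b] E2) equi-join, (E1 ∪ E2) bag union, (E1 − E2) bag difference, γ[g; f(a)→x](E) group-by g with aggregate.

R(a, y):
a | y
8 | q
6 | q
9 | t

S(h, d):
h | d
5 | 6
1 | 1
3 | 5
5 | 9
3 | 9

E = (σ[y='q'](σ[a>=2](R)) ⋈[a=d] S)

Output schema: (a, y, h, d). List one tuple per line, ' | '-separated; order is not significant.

Row counts bottom-up:
  R → 3
  σ[a>=2](R) → 3
  σ[y='q'](σ[a>=2](R)) → 2
  S → 5
  (σ[y='q'](σ[a>=2](R)) ⋈[a=d] S) → 1

== RESULT ==
a | y | h | d
6 | q | 5 | 6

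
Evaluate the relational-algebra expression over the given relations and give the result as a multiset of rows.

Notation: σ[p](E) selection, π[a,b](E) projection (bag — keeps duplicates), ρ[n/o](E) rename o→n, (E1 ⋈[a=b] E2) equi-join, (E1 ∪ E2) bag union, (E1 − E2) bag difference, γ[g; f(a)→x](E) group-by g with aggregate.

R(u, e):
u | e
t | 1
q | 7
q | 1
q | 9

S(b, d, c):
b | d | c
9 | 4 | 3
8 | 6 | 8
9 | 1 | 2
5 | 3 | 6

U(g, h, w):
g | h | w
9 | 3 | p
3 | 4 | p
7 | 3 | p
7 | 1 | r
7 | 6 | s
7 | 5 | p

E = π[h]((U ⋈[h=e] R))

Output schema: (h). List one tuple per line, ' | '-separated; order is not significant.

Per-node cardinality:
  U → 6
  R → 4
  (U ⋈[h=e] R) → 2
  π[h]((U ⋈[h=e] R)) → 2

== RESULT ==
h
1
1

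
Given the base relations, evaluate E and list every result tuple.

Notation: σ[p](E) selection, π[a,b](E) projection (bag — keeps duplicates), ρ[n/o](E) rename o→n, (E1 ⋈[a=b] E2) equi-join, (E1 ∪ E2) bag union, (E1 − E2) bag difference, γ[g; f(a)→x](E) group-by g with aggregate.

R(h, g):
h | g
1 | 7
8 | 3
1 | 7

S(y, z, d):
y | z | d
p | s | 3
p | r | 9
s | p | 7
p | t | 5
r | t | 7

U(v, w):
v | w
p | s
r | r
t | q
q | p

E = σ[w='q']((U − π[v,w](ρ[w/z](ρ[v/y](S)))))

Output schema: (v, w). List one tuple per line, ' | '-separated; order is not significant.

Stepwise |·|:
  U → 4
  S → 5
  ρ[v/y](S) → 5
  ρ[w/z](ρ[v/y](S)) → 5
  π[v,w](ρ[w/z](ρ[v/y](S))) → 5
  (U − π[v,w](ρ[w/z](ρ[v/y](S)))) → 3
  σ[w='q']((U − π[v,w](ρ[w/z](ρ[v/y](S))))) → 1

== RESULT ==
v | w
t | q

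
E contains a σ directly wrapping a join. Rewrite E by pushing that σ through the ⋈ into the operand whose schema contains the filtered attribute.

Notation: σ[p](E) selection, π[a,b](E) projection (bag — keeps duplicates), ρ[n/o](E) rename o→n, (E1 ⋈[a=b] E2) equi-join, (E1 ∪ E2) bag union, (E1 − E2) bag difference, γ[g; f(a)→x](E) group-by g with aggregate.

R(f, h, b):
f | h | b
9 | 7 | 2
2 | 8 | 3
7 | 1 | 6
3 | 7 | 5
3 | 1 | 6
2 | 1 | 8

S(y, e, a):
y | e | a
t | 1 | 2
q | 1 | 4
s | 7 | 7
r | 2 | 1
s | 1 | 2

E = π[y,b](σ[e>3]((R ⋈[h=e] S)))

σ filters on e, owned by the right side.
E' = π[y,b]((R ⋈[h=e] σ[e>3](S)))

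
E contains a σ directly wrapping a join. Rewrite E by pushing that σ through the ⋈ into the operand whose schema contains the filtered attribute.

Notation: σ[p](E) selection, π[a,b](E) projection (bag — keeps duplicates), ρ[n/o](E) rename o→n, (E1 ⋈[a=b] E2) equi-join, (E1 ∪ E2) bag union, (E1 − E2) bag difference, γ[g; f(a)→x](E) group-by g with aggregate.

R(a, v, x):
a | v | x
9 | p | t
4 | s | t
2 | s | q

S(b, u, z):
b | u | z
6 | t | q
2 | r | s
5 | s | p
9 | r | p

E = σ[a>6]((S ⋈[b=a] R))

σ filters on a, owned by the right side.
E' = (S ⋈[b=a] σ[a>6](R))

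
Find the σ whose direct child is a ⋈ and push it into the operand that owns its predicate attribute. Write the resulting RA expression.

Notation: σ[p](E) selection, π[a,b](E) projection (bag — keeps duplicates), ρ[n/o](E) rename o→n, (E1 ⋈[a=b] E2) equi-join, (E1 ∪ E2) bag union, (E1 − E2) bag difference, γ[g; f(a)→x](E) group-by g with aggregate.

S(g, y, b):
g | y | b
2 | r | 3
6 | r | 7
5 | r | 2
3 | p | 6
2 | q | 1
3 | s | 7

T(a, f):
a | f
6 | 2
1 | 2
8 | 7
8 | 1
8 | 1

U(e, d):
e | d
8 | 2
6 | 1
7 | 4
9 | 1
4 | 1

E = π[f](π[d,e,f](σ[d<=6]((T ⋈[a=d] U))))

σ filters on d, owned by the right side.
E' = π[f](π[d,e,f]((T ⋈[a=d] σ[d<=6](U))))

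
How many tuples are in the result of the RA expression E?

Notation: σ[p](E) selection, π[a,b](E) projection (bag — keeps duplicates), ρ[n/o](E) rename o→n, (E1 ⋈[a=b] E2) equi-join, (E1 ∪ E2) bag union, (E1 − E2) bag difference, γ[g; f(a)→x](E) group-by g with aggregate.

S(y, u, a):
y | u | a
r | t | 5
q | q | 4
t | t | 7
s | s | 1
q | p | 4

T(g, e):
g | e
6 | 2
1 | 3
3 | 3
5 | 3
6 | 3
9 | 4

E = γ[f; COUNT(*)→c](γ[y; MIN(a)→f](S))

Per-node cardinality:
  S → 5
  γ[y; MIN(a)→f](S) → 4
  γ[f; COUNT(*)→c](γ[y; MIN(a)→f](S)) → 4

|E| = 4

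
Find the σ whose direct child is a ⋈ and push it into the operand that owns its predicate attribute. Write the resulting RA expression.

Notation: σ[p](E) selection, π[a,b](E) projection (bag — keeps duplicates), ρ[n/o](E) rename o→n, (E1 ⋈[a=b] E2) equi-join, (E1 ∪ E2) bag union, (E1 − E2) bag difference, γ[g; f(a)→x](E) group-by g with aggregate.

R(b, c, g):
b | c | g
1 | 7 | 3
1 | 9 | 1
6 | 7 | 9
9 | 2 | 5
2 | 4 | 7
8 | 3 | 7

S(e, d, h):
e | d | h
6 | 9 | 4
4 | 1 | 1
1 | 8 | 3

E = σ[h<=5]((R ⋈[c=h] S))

σ filters on h, owned by the right side.
E' = (R ⋈[c=h] σ[h<=5](S))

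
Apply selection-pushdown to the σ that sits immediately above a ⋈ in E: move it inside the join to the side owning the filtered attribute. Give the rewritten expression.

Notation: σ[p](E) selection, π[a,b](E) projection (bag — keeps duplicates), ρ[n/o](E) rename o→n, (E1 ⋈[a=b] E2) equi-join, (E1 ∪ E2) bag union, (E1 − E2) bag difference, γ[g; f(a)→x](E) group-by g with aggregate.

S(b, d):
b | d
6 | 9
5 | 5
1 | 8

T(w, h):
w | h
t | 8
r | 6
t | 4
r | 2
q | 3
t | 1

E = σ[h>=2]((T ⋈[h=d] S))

σ filters on h, owned by the left side.
E' = (σ[h>=2](T) ⋈[h=d] S)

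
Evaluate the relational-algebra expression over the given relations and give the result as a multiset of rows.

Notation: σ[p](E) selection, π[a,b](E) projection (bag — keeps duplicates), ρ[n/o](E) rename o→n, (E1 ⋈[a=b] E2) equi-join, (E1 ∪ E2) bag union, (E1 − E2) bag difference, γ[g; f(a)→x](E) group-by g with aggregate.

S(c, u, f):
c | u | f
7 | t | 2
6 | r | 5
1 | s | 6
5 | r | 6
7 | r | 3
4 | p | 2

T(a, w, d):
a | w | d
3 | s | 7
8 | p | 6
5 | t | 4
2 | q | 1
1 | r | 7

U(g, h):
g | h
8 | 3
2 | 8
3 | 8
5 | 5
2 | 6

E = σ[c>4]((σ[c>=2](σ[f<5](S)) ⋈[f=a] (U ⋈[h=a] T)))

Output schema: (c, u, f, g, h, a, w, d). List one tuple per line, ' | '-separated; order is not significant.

Per-node cardinality:
  S → 6
  σ[f<5](S) → 3
  σ[c>=2](σ[f<5](S)) → 3
  U → 5
  T → 5
  (U ⋈[h=a] T) → 4
  (σ[c>=2](σ[f<5](S)) ⋈[f=a] (U ⋈[h=a] T)) → 1
  σ[c>4]((σ[c>=2](σ[f<5](S)) ⋈[f=a] (U ⋈[h=a] T))) → 1

== RESULT ==
c | u | f | g | h | a | w | d
7 | r | 3 | 8 | 3 | 3 | s | 7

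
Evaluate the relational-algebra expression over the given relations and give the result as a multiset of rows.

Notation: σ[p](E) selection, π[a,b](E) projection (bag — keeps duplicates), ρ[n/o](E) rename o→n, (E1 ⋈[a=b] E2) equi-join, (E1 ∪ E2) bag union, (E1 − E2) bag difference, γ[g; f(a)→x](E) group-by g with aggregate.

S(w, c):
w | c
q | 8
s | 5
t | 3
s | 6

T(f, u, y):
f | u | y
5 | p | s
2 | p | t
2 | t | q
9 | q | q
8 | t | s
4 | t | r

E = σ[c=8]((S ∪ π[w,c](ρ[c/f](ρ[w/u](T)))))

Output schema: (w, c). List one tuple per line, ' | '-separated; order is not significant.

Stepwise |·|:
  S → 4
  T → 6
  ρ[w/u](T) → 6
  ρ[c/f](ρ[w/u](T)) → 6
  π[w,c](ρ[c/f](ρ[w/u](T))) → 6
  (S ∪ π[w,c](ρ[c/f](ρ[w/u](T)))) → 10
  σ[c=8]((S ∪ π[w,c](ρ[c/f](ρ[w/u](T))))) → 2

== RESULT ==
w | c
q | 8
t | 8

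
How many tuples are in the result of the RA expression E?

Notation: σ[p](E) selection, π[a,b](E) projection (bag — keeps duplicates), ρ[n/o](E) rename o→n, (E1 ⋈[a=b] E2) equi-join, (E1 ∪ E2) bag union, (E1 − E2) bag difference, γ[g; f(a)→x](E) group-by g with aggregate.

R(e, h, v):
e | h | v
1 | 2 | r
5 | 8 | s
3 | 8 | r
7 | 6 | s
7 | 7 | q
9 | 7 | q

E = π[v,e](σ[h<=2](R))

Subexpression sizes:
  R → 6
  σ[h<=2](R) → 1
  π[v,e](σ[h<=2](R)) → 1

|E| = 1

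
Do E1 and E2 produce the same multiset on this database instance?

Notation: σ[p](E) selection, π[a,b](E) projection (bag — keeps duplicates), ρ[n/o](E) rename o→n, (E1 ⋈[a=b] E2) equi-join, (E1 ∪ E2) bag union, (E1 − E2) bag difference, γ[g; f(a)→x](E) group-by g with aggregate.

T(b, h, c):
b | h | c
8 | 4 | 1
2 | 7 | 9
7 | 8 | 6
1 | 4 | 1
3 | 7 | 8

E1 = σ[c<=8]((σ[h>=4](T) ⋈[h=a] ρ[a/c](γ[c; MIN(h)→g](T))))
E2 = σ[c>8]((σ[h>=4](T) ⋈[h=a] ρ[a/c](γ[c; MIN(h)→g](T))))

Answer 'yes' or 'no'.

E1 stepwise |·|:
  T → 5
  σ[h>=4](T) → 5
  T → 5
  γ[c; MIN(h)→g](T) → 4
  ρ[a/c](γ[c; MIN(h)→g](T)) → 4
  (σ[h>=4](T) ⋈[h=a] ρ[a/c](γ[c; MIN(h)→g](T))) → 1
  σ[c<=8]((σ[h>=4](T) ⋈[h=a] ρ[a/c](γ[c; MIN(h)→g](T)))) → 1
E2 stepwise |·|:
  T → 5
  σ[h>=4](T) → 5
  T → 5
  γ[c; MIN(h)→g](T) → 4
  ρ[a/c](γ[c; MIN(h)→g](T)) → 4
  (σ[h>=4](T) ⋈[h=a] ρ[a/c](γ[c; MIN(h)→g](T))) → 1
  σ[c>8]((σ[h>=4](T) ⋈[h=a] ρ[a/c](γ[c; MIN(h)→g](T)))) → 0

E1 result:
b | h | c | a | g
7 | 8 | 6 | 8 | 7
E2 result:
b | h | c | a | g
(0 rows)
Witness: (7, 8, 6, 8, 7) appears 1× in E1 but 0× in E2.

no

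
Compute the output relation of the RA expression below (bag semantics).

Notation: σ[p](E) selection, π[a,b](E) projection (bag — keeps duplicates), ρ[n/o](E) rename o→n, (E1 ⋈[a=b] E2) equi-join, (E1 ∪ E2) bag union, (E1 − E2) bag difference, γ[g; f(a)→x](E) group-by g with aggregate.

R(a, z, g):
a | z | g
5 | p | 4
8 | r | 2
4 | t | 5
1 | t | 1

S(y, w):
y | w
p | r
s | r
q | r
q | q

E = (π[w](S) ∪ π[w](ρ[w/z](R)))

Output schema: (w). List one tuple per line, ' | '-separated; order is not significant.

Per-node cardinality:
  S → 4
  π[w](S) → 4
  R → 4
  ρ[w/z](R) → 4
  π[w](ρ[w/z](R)) → 4
  (π[w](S) ∪ π[w](ρ[w/z](R))) → 8

== RESULT ==
w
p
q
r
r
r
r
t
t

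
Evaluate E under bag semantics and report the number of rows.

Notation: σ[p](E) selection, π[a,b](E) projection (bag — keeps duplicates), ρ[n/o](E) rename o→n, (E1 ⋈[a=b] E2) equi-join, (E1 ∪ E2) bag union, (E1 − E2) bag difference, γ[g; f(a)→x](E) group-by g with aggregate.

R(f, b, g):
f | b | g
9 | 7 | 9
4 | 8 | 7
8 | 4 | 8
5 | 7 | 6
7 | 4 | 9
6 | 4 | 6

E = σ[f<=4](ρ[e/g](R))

Row counts bottom-up:
  R → 6
  ρ[e/g](R) → 6
  σ[f<=4](ρ[e/g](R)) → 1

|E| = 1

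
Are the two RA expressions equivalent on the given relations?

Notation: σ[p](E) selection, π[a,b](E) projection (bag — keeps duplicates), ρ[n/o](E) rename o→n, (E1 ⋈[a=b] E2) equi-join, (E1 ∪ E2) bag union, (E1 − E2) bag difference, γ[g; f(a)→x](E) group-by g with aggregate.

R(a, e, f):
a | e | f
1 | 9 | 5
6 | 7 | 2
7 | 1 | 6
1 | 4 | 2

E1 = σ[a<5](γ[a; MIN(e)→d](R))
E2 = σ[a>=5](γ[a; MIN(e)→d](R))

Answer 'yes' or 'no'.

E1 per-node cardinality:
  R → 4
  γ[a; MIN(e)→d](R) → 3
  σ[a<5](γ[a; MIN(e)→d](R)) → 1
E2 per-node cardinality:
  R → 4
  γ[a; MIN(e)→d](R) → 3
  σ[a>=5](γ[a; MIN(e)→d](R)) → 2

E1 result:
a | d
1 | 4
E2 result:
a | d
6 | 7
7 | 1
Witness: (6, 7) appears 0× in E1 but 1× in E2.

no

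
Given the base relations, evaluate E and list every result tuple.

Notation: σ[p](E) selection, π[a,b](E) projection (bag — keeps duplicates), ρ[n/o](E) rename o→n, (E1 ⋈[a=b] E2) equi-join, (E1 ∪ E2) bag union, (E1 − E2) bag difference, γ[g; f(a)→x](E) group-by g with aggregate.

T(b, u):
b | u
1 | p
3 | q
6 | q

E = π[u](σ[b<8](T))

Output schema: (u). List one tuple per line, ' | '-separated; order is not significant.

Subexpression sizes:
  T → 3
  σ[b<8](T) → 3
  π[u](σ[b<8](T)) → 3

== RESULT ==
u
p
q
q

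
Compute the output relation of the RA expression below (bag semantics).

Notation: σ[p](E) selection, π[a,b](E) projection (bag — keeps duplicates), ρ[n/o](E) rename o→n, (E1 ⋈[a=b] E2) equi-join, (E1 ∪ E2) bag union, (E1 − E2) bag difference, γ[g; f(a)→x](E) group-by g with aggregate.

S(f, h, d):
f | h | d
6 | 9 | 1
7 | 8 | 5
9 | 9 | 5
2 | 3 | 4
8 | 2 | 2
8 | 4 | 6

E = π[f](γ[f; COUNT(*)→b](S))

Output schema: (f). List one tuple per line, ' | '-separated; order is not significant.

Per-node cardinality:
  S → 6
  γ[f; COUNT(*)→b](S) → 5
  π[f](γ[f; COUNT(*)→b](S)) → 5

== RESULT ==
f
2
6
7
8
9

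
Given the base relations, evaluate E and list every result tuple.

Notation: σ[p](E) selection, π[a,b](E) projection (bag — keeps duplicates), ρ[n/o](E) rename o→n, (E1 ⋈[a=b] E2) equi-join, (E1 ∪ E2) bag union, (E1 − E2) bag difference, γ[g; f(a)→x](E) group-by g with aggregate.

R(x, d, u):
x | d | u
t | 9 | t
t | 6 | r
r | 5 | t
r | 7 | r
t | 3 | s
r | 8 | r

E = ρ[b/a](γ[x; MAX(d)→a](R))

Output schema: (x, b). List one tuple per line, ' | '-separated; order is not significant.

Row counts bottom-up:
  R → 6
  γ[x; MAX(d)→a](R) → 2
  ρ[b/a](γ[x; MAX(d)→a](R)) → 2

== RESULT ==
x | b
r | 8
t | 9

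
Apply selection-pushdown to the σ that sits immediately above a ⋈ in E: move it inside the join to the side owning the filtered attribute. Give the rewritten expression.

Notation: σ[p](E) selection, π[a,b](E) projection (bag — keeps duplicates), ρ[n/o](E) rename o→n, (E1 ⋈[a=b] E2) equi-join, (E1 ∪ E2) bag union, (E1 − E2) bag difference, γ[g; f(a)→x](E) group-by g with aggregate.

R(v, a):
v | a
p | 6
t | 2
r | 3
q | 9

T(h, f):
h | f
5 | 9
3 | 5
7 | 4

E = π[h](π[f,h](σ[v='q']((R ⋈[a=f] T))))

σ filters on v, owned by the left side.
E' = π[h](π[f,h]((σ[v='q'](R) ⋈[a=f] T)))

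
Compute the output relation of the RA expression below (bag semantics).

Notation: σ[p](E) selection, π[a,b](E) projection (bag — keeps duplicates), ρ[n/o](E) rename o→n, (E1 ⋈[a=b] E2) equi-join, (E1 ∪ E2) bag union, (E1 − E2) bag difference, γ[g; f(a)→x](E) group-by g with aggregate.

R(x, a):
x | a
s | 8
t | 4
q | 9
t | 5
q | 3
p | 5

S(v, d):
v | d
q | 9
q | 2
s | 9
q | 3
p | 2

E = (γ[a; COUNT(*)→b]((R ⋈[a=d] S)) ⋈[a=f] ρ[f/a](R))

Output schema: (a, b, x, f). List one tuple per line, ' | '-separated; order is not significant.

Per-node cardinality:
  R → 6
  S → 5
  (R ⋈[a=d] S) → 3
  γ[a; COUNT(*)→b]((R ⋈[a=d] S)) → 2
  R → 6
  ρ[f/a](R) → 6
  (γ[a; COUNT(*)→b]((R ⋈[a=d] S)) ⋈[a=f] ρ[f/a](R)) → 2

== RESULT ==
a | b | x | f
3 | 1 | q | 3
9 | 2 | q | 9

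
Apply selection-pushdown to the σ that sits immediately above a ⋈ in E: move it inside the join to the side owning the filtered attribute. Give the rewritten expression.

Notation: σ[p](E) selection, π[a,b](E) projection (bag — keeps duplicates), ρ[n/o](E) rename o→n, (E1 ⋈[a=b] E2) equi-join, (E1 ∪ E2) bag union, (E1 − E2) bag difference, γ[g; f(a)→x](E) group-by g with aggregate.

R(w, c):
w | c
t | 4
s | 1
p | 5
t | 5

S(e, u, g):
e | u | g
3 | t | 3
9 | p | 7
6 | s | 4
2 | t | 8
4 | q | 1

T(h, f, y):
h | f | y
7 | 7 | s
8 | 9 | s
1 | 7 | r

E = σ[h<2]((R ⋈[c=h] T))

σ filters on h, owned by the right side.
E' = (R ⋈[c=h] σ[h<2](T))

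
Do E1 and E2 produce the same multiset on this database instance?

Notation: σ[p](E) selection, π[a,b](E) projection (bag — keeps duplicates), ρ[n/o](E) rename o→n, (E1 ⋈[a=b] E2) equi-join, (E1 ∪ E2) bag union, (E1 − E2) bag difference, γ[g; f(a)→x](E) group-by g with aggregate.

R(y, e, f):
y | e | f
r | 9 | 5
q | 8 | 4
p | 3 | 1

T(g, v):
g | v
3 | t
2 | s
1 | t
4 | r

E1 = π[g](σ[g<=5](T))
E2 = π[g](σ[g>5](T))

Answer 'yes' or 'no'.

E1 row counts bottom-up:
  T → 4
  σ[g<=5](T) → 4
  π[g](σ[g<=5](T)) → 4
E2 row counts bottom-up:
  T → 4
  σ[g>5](T) → 0
  π[g](σ[g>5](T)) → 0

E1 result:
g
1
2
3
4
E2 result:
g
(0 rows)
Witness: (1,) appears 1× in E1 but 0× in E2.

no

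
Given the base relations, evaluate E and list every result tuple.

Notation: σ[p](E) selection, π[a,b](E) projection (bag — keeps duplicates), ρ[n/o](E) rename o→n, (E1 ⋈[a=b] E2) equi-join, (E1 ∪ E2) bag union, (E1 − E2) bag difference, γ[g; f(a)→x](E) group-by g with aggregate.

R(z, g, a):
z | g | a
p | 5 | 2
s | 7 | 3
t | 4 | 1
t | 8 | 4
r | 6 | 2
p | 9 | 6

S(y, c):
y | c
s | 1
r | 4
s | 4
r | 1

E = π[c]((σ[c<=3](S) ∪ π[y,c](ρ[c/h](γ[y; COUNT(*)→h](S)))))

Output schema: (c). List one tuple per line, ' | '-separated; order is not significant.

Per-node cardinality:
  S → 4
  σ[c<=3](S) → 2
  S → 4
  γ[y; COUNT(*)→h](S) → 2
  ρ[c/h](γ[y; COUNT(*)→h](S)) → 2
  π[y,c](ρ[c/h](γ[y; COUNT(*)→h](S))) → 2
  (σ[c<=3](S) ∪ π[y,c](ρ[c/h](γ[y; COUNT(*)→h](S)))) → 4
  π[c]((σ[c<=3](S) ∪ π[y,c](ρ[c/h](γ[y; COUNT(*)→h](S))))) → 4

== RESULT ==
c
1
1
2
2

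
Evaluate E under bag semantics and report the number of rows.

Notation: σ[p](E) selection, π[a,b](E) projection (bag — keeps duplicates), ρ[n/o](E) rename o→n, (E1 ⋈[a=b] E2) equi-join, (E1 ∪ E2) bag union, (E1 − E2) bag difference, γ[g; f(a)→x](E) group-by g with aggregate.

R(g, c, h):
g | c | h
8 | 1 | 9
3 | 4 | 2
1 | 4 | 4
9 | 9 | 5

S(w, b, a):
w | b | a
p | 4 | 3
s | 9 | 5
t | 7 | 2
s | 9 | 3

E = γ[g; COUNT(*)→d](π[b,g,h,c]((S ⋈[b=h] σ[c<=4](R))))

Subexpression sizes:
  S → 4
  R → 4
  σ[c<=4](R) → 3
  (S ⋈[b=h] σ[c<=4](R)) → 3
  π[b,g,h,c]((S ⋈[b=h] σ[c<=4](R))) → 3
  γ[g; COUNT(*)→d](π[b,g,h,c]((S ⋈[b=h] σ[c<=4](R)))) → 2

|E| = 2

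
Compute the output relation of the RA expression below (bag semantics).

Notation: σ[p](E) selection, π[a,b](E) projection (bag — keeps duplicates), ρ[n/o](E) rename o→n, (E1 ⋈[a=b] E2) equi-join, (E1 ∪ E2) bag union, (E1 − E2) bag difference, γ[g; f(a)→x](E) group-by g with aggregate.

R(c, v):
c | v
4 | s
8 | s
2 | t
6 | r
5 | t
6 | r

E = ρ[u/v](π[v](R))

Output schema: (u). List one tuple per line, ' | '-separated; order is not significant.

Subexpression sizes:
  R → 6
  π[v](R) → 6
  ρ[u/v](π[v](R)) → 6

== RESULT ==
u
r
r
s
s
t
t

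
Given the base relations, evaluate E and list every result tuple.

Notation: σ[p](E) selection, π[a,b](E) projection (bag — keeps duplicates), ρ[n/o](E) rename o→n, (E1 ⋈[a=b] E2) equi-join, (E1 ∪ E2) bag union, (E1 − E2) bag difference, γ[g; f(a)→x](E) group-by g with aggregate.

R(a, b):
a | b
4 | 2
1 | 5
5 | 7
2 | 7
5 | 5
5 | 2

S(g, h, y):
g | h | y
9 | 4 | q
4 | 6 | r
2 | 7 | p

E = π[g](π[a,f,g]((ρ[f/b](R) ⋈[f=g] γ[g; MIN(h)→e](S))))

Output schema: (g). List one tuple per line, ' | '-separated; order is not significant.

Row counts bottom-up:
  R → 6
  ρ[f/b](R) → 6
  S → 3
  γ[g; MIN(h)→e](S) → 3
  (ρ[f/b](R) ⋈[f=g] γ[g; MIN(h)→e](S)) → 2
  π[a,f,g]((ρ[f/b](R) ⋈[f=g] γ[g; MIN(h)→e](S))) → 2
  π[g](π[a,f,g]((ρ[f/b](R) ⋈[f=g] γ[g; MIN(h)→e](S)))) → 2

== RESULT ==
g
2
2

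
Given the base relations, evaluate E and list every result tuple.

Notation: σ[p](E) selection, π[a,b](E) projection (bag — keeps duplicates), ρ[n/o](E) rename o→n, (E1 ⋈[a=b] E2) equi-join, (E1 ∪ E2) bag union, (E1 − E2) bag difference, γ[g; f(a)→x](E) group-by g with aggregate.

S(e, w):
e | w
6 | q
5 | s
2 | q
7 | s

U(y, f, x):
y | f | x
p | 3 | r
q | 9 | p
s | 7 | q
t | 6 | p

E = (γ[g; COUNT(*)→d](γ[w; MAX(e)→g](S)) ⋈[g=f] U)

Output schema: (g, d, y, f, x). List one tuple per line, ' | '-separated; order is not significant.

Row counts bottom-up:
  S → 4
  γ[w; MAX(e)→g](S) → 2
  γ[g; COUNT(*)→d](γ[w; MAX(e)→g](S)) → 2
  U → 4
  (γ[g; COUNT(*)→d](γ[w; MAX(e)→g](S)) ⋈[g=f] U) → 2

== RESULT ==
g | d | y | f | x
6 | 1 | t | 6 | p
7 | 1 | s | 7 | q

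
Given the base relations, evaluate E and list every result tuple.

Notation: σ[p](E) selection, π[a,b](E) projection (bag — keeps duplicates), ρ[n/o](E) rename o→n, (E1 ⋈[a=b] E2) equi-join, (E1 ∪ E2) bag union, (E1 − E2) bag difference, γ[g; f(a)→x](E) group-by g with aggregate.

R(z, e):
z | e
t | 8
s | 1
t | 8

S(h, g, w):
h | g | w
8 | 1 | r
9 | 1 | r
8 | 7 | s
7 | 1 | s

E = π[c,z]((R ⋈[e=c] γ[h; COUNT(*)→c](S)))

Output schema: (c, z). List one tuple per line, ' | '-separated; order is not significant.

Stepwise |·|:
  R → 3
  S → 4
  γ[h; COUNT(*)→c](S) → 3
  (R ⋈[e=c] γ[h; COUNT(*)→c](S)) → 2
  π[c,z]((R ⋈[e=c] γ[h; COUNT(*)→c](S))) → 2

== RESULT ==
c | z
1 | s
1 | s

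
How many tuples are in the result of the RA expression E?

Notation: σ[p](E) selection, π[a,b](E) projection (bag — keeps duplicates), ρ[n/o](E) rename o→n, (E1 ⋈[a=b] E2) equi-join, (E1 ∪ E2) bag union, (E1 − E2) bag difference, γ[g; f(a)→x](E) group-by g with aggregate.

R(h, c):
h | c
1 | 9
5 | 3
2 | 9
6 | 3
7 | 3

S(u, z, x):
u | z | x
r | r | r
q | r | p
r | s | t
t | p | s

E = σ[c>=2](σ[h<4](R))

Per-node cardinality:
  R → 5
  σ[h<4](R) → 2
  σ[c>=2](σ[h<4](R)) → 2

|E| = 2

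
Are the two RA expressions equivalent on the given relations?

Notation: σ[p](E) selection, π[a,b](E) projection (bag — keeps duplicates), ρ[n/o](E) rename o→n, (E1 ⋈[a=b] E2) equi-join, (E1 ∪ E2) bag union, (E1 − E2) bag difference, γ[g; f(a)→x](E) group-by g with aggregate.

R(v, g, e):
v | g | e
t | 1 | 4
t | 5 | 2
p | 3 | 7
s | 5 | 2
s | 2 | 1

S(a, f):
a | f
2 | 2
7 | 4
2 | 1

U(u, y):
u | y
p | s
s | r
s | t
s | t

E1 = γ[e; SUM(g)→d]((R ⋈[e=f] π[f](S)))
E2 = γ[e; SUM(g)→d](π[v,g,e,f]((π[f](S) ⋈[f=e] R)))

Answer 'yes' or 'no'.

E1 stepwise |·|:
  R → 5
  S → 3
  π[f](S) → 3
  (R ⋈[e=f] π[f](S)) → 4
  γ[e; SUM(g)→d]((R ⋈[e=f] π[f](S))) → 3
E2 stepwise |·|:
  S → 3
  π[f](S) → 3
  R → 5
  (π[f](S) ⋈[f=e] R) → 4
  π[v,g,e,f]((π[f](S) ⋈[f=e] R)) → 4
  γ[e; SUM(g)→d](π[v,g,e,f]((π[f](S) ⋈[f=e] R))) → 3

E1 and E2 produce the same multiset:
e | d
1 | 2
2 | 10
4 | 1

yes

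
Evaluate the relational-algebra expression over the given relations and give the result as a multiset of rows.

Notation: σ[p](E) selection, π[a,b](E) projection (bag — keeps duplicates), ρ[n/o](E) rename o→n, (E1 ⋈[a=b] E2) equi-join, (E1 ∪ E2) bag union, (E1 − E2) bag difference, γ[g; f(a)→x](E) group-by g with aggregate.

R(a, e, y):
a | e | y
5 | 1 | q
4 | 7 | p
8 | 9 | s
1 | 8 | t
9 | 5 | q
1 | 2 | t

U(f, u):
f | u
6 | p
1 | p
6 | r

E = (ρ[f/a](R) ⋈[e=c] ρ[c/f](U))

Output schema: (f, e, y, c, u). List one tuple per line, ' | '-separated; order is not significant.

Row counts bottom-up:
  R → 6
  ρ[f/a](R) → 6
  U → 3
  ρ[c/f](U) → 3
  (ρ[f/a](R) ⋈[e=c] ρ[c/f](U)) → 1

== RESULT ==
f | e | y | c | u
5 | 1 | q | 1 | p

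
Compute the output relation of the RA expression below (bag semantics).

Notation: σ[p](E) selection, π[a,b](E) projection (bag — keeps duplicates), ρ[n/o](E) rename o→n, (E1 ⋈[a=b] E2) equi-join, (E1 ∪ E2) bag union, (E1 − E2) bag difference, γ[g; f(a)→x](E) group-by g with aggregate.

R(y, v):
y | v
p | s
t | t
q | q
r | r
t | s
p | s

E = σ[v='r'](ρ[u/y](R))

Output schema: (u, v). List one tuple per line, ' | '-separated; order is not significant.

Per-node cardinality:
  R → 6
  ρ[u/y](R) → 6
  σ[v='r'](ρ[u/y](R)) → 1

== RESULT ==
u | v
r | r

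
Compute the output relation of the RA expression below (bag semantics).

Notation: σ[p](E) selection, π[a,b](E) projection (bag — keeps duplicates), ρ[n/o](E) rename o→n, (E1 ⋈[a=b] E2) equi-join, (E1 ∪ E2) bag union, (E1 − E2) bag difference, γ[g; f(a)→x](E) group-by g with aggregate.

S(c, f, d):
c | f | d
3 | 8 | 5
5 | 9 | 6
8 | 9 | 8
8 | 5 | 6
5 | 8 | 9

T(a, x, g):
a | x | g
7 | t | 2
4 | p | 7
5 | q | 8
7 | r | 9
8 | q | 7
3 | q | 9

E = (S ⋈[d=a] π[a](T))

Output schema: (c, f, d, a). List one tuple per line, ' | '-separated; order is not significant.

Subexpression sizes:
  S → 5
  T → 6
  π[a](T) → 6
  (S ⋈[d=a] π[a](T)) → 2

== RESULT ==
c | f | d | a
3 | 8 | 5 | 5
8 | 9 | 8 | 8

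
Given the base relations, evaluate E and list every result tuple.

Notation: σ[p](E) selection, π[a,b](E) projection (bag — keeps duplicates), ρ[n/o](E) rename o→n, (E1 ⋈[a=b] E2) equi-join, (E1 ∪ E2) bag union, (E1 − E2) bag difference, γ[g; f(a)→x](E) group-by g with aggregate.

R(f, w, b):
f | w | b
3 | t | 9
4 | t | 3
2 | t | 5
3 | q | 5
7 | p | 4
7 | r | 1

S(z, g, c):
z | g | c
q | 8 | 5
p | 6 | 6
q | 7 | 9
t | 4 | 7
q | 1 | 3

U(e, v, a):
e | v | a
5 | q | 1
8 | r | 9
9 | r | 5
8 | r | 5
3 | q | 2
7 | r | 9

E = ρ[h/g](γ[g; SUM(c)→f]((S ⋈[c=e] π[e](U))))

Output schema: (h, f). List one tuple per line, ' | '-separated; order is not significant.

Row counts bottom-up:
  S → 5
  U → 6
  π[e](U) → 6
  (S ⋈[c=e] π[e](U)) → 4
  γ[g; SUM(c)→f]((S ⋈[c=e] π[e](U))) → 4
  ρ[h/g](γ[g; SUM(c)→f]((S ⋈[c=e] π[e](U)))) → 4

== RESULT ==
h | f
1 | 3
4 | 7
7 | 9
8 | 5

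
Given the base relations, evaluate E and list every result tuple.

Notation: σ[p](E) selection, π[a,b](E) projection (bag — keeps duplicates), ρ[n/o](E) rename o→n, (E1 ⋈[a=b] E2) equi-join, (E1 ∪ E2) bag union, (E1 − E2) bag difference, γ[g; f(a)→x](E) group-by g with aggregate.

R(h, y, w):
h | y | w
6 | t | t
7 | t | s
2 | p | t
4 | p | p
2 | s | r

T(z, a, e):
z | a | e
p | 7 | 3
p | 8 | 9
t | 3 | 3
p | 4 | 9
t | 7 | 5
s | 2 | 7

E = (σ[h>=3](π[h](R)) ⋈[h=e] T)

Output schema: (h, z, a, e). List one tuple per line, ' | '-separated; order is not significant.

Per-node cardinality:
  R → 5
  π[h](R) → 5
  σ[h>=3](π[h](R)) → 3
  T → 6
  (σ[h>=3](π[h](R)) ⋈[h=e] T) → 1

== RESULT ==
h | z | a | e
7 | s | 2 | 7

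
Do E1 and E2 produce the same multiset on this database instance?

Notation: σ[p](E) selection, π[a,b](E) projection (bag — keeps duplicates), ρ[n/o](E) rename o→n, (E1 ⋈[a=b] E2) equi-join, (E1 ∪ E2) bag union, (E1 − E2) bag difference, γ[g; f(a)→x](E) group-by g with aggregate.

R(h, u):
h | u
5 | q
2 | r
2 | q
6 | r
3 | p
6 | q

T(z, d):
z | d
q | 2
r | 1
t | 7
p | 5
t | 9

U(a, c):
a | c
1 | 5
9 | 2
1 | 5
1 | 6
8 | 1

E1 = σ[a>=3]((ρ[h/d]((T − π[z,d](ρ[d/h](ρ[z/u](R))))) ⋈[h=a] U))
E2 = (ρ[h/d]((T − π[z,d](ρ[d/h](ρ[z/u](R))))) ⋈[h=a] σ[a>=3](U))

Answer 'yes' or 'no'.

E1 row counts bottom-up:
  T → 5
  R → 6
  ρ[z/u](R) → 6
  ρ[d/h](ρ[z/u](R)) → 6
  π[z,d](ρ[d/h](ρ[z/u](R))) → 6
  (T − π[z,d](ρ[d/h](ρ[z/u](R)))) → 4
  ρ[h/d]((T − π[z,d](ρ[d/h](ρ[z/u](R))))) → 4
  U → 5
  (ρ[h/d]((T − π[z,d](ρ[d/h](ρ[z/u](R))))) ⋈[h=a] U) → 4
  σ[a>=3]((ρ[h/d]((T − π[z,d](ρ[d/h](ρ[z/u](R))))) ⋈[h=a] U)) → 1
E2 row counts bottom-up:
  T → 5
  R → 6
  ρ[z/u](R) → 6
  ρ[d/h](ρ[z/u](R)) → 6
  π[z,d](ρ[d/h](ρ[z/u](R))) → 6
  (T − π[z,d](ρ[d/h](ρ[z/u](R)))) → 4
  ρ[h/d]((T − π[z,d](ρ[d/h](ρ[z/u](R))))) → 4
  U → 5
  σ[a>=3](U) → 2
  (ρ[h/d]((T − π[z,d](ρ[d/h](ρ[z/u](R))))) ⋈[h=a] σ[a>=3](U)) → 1

E1 and E2 produce the same multiset:
z | h | a | c
t | 9 | 9 | 2

yes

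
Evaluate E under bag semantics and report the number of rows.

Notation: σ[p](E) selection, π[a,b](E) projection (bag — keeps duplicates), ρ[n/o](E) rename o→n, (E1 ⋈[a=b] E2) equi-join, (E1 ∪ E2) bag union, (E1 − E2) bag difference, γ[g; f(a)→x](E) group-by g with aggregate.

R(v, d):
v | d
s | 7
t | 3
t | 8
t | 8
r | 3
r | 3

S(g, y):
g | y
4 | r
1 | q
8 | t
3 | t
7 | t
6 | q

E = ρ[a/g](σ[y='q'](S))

Stepwise |·|:
  S → 6
  σ[y='q'](S) → 2
  ρ[a/g](σ[y='q'](S)) → 2

|E| = 2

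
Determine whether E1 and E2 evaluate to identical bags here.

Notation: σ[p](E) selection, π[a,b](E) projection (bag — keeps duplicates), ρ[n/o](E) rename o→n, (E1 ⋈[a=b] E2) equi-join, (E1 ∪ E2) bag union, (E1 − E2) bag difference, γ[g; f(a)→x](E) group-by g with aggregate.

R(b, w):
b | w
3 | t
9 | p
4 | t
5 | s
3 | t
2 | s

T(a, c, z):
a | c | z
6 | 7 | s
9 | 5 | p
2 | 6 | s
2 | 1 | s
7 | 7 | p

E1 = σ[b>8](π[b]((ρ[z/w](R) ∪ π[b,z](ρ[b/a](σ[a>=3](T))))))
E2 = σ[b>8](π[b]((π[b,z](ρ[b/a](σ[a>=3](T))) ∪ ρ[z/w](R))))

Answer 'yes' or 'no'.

E1 stepwise |·|:
  R → 6
  ρ[z/w](R) → 6
  T → 5
  σ[a>=3](T) → 3
  ρ[b/a](σ[a>=3](T)) → 3
  π[b,z](ρ[b/a](σ[a>=3](T))) → 3
  (ρ[z/w](R) ∪ π[b,z](ρ[b/a](σ[a>=3](T)))) → 9
  π[b]((ρ[z/w](R) ∪ π[b,z](ρ[b/a](σ[a>=3](T))))) → 9
  σ[b>8](π[b]((ρ[z/w](R) ∪ π[b,z](ρ[b/a](σ[a>=3](T)))))) → 2
E2 stepwise |·|:
  T → 5
  σ[a>=3](T) → 3
  ρ[b/a](σ[a>=3](T)) → 3
  π[b,z](ρ[b/a](σ[a>=3](T))) → 3
  R → 6
  ρ[z/w](R) → 6
  (π[b,z](ρ[b/a](σ[a>=3](T))) ∪ ρ[z/w](R)) → 9
  π[b]((π[b,z](ρ[b/a](σ[a>=3](T))) ∪ ρ[z/w](R))) → 9
  σ[b>8](π[b]((π[b,z](ρ[b/a](σ[a>=3](T))) ∪ ρ[z/w](R)))) → 2

E1 and E2 produce the same multiset:
b
9
9

yes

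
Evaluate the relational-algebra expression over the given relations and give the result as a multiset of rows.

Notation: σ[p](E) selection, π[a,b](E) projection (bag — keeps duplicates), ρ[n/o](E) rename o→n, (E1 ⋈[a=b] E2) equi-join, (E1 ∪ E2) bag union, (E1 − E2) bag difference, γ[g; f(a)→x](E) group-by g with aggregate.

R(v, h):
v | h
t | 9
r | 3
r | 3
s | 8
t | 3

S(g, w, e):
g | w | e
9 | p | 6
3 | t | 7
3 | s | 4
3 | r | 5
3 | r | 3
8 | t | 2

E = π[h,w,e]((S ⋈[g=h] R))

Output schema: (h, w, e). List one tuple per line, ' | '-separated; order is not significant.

Subexpression sizes:
  S → 6
  R → 5
  (S ⋈[g=h] R) → 14
  π[h,w,e]((S ⋈[g=h] R)) → 14

== RESULT ==
h | w | e
3 | r | 3
3 | r | 3
3 | r | 3
3 | r | 5
3 | r | 5
3 | r | 5
3 | s | 4
3 | s | 4
3 | s | 4
3 | t | 7
3 | t | 7
3 | t | 7
8 | t | 2
9 | p | 6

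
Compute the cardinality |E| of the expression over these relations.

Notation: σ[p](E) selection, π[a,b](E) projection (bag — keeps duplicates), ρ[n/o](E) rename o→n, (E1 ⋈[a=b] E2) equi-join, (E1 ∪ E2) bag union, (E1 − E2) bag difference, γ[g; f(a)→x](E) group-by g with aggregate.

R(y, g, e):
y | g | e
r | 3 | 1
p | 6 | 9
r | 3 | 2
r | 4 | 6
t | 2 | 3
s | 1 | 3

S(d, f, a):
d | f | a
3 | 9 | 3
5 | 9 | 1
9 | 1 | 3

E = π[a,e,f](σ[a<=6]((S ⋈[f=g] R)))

Stepwise |·|:
  S → 3
  R → 6
  (S ⋈[f=g] R) → 1
  σ[a<=6]((S ⋈[f=g] R)) → 1
  π[a,e,f](σ[a<=6]((S ⋈[f=g] R))) → 1

|E| = 1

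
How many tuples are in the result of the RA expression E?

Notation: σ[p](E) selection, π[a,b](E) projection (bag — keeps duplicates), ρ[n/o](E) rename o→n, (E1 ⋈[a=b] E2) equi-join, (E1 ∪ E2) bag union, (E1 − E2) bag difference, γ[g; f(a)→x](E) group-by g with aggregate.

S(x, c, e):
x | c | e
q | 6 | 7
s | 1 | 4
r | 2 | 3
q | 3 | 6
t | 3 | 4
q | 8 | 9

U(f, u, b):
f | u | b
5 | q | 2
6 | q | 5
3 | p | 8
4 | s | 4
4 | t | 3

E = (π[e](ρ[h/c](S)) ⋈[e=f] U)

Per-node cardinality:
  S → 6
  ρ[h/c](S) → 6
  π[e](ρ[h/c](S)) → 6
  U → 5
  (π[e](ρ[h/c](S)) ⋈[e=f] U) → 6

|E| = 6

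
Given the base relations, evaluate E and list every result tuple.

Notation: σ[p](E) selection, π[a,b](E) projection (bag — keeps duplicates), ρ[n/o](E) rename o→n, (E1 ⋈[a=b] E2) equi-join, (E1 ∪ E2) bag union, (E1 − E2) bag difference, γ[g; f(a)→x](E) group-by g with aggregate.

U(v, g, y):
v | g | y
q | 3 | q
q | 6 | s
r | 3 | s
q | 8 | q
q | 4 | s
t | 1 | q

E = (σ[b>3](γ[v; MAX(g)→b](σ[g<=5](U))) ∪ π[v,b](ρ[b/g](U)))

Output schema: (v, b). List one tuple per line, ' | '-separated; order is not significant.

Subexpression sizes:
  U → 6
  σ[g<=5](U) → 4
  γ[v; MAX(g)→b](σ[g<=5](U)) → 3
  σ[b>3](γ[v; MAX(g)→b](σ[g<=5](U))) → 1
  U → 6
  ρ[b/g](U) → 6
  π[v,b](ρ[b/g](U)) → 6
  (σ[b>3](γ[v; MAX(g)→b](σ[g<=5](U))) ∪ π[v,b](ρ[b/g](U))) → 7

== RESULT ==
v | b
q | 3
q | 4
q | 4
q | 6
q | 8
r | 3
t | 1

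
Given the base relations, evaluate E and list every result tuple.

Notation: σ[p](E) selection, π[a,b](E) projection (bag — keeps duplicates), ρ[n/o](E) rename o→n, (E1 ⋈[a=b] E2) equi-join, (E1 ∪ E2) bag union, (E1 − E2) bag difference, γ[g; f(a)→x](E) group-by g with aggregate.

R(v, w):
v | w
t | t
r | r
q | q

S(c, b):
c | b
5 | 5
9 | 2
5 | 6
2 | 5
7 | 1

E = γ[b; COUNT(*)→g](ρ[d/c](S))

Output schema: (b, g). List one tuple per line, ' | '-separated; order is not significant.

Per-node cardinality:
  S → 5
  ρ[d/c](S) → 5
  γ[b; COUNT(*)→g](ρ[d/c](S)) → 4

== RESULT ==
b | g
1 | 1
2 | 1
5 | 2
6 | 1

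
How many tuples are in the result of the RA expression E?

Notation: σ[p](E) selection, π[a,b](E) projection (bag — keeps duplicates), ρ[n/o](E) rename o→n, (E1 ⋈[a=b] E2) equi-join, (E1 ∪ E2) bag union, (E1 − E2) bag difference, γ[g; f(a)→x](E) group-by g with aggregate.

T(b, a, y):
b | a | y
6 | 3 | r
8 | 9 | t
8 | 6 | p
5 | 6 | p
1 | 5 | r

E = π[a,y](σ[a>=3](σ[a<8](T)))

Row counts bottom-up:
  T → 5
  σ[a<8](T) → 4
  σ[a>=3](σ[a<8](T)) → 4
  π[a,y](σ[a>=3](σ[a<8](T))) → 4

|E| = 4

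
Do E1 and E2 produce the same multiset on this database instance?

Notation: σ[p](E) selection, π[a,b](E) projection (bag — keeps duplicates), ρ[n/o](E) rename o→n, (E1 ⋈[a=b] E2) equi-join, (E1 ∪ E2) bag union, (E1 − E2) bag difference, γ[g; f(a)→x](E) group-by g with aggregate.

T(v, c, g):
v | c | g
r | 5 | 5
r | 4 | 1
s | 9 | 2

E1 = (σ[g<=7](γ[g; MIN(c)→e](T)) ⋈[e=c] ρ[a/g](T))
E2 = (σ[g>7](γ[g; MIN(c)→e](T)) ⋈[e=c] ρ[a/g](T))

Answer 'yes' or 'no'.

E1 stepwise |·|:
  T → 3
  γ[g; MIN(c)→e](T) → 3
  σ[g<=7](γ[g; MIN(c)→e](T)) → 3
  T → 3
  ρ[a/g](T) → 3
  (σ[g<=7](γ[g; MIN(c)→e](T)) ⋈[e=c] ρ[a/g](T)) → 3
E2 stepwise |·|:
  T → 3
  γ[g; MIN(c)→e](T) → 3
  σ[g>7](γ[g; MIN(c)→e](T)) → 0
  T → 3
  ρ[a/g](T) → 3
  (σ[g>7](γ[g; MIN(c)→e](T)) ⋈[e=c] ρ[a/g](T)) → 0

E1 result:
g | e | v | c | a
1 | 4 | r | 4 | 1
2 | 9 | s | 9 | 2
5 | 5 | r | 5 | 5
E2 result:
g | e | v | c | a
(0 rows)
Witness: (2, 9, 's', 9, 2) appears 1× in E1 but 0× in E2.

no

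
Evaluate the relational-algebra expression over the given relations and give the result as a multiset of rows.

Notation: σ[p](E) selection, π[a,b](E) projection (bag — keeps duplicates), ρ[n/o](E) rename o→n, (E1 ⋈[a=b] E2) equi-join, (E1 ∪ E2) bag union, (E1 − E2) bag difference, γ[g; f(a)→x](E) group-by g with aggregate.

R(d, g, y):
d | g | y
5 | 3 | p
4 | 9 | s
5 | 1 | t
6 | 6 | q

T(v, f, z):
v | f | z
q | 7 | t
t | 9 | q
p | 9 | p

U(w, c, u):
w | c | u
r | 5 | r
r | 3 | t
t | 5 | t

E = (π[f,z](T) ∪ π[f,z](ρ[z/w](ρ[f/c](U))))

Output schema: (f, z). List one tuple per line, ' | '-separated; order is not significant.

Stepwise |·|:
  T → 3
  π[f,z](T) → 3
  U → 3
  ρ[f/c](U) → 3
  ρ[z/w](ρ[f/c](U)) → 3
  π[f,z](ρ[z/w](ρ[f/c](U))) → 3
  (π[f,z](T) ∪ π[f,z](ρ[z/w](ρ[f/c](U)))) → 6

== RESULT ==
f | z
3 | r
5 | r
5 | t
7 | t
9 | p
9 | q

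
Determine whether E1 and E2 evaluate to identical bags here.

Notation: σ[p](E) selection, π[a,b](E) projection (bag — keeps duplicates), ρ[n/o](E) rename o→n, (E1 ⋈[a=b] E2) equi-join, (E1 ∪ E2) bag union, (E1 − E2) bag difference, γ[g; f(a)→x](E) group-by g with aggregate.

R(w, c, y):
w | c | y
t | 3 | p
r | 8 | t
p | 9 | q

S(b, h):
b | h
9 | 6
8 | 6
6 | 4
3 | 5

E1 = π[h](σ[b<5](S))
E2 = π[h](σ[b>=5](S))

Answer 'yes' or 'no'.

E1 stepwise |·|:
  S → 4
  σ[b<5](S) → 1
  π[h](σ[b<5](S)) → 1
E2 stepwise |·|:
  S → 4
  σ[b>=5](S) → 3
  π[h](σ[b>=5](S)) → 3

E1 result:
h
5
E2 result:
h
4
6
6
Witness: (6,) appears 0× in E1 but 2× in E2.

no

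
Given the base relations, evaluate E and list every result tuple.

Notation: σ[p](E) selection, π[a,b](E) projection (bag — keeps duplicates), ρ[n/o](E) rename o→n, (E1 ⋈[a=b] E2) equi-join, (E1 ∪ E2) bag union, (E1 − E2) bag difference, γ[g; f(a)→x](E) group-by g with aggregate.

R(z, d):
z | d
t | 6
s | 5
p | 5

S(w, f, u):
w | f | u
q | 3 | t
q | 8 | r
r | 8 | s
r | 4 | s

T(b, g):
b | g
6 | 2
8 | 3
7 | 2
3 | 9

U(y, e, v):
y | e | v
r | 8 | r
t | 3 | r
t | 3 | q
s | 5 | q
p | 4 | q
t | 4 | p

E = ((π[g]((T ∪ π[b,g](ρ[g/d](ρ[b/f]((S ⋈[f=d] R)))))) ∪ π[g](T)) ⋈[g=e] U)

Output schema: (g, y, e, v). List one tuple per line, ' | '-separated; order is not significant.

Per-node cardinality:
  T → 4
  S → 4
  R → 3
  (S ⋈[f=d] R) → 0
  ρ[b/f]((S ⋈[f=d] R)) → 0
  ρ[g/d](ρ[b/f]((S ⋈[f=d] R))) → 0
  π[b,g](ρ[g/d](ρ[b/f]((S ⋈[f=d] R)))) → 0
  (T ∪ π[b,g](ρ[g/d](ρ[b/f]((S ⋈[f=d] R))))) → 4
  π[g]((T ∪ π[b,g](ρ[g/d](ρ[b/f]((S ⋈[f=d] R)))))) → 4
  T → 4
  π[g](T) → 4
  (π[g]((T ∪ π[b,g](ρ[g/d](ρ[b/f]((S ⋈[f=d] R)))))) ∪ π[g](T)) → 8
  U → 6
  ((π[g]((T ∪ π[b,g](ρ[g/d](ρ[b/f]((S ⋈[f=d] R)))))) ∪ π[g](T)) ⋈[g=e] U) → 4

== RESULT ==
g | y | e | v
3 | t | 3 | q
3 | t | 3 | q
3 | t | 3 | r
3 | t | 3 | r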